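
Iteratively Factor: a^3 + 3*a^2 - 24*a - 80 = (a + 4)*(a^2 - a - 20) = (a + 4)^2*(a - 5)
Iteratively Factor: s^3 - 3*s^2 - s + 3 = (s + 1)*(s^2 - 4*s + 3) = (s - 3)*(s + 1)*(s - 1)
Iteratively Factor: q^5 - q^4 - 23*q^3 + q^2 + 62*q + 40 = (q - 5)*(q^4 + 4*q^3 - 3*q^2 - 14*q - 8) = (q - 5)*(q + 4)*(q^3 - 3*q - 2) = (q - 5)*(q - 2)*(q + 4)*(q^2 + 2*q + 1) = (q - 5)*(q - 2)*(q + 1)*(q + 4)*(q + 1)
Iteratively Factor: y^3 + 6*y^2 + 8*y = (y + 4)*(y^2 + 2*y) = y*(y + 4)*(y + 2)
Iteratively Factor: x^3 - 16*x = (x + 4)*(x^2 - 4*x) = x*(x + 4)*(x - 4)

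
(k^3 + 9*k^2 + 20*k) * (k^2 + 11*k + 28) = k^5 + 20*k^4 + 147*k^3 + 472*k^2 + 560*k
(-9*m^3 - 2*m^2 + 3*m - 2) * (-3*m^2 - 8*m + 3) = 27*m^5 + 78*m^4 - 20*m^3 - 24*m^2 + 25*m - 6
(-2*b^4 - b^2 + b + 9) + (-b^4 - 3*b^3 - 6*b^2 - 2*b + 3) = -3*b^4 - 3*b^3 - 7*b^2 - b + 12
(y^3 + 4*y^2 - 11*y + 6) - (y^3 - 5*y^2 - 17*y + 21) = 9*y^2 + 6*y - 15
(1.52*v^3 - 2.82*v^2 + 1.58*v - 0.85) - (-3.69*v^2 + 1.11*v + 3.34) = 1.52*v^3 + 0.87*v^2 + 0.47*v - 4.19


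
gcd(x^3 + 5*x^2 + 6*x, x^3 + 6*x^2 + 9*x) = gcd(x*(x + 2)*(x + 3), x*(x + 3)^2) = x^2 + 3*x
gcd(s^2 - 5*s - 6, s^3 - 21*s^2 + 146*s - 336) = s - 6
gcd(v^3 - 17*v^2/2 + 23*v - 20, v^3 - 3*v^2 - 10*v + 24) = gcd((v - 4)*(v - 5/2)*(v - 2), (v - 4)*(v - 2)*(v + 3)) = v^2 - 6*v + 8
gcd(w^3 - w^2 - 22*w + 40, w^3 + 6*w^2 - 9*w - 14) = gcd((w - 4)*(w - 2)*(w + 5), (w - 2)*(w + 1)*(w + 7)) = w - 2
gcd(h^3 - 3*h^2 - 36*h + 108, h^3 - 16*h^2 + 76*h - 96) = h - 6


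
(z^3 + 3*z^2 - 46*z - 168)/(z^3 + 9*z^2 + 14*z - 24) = (z - 7)/(z - 1)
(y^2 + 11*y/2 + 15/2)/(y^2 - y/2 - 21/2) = (2*y + 5)/(2*y - 7)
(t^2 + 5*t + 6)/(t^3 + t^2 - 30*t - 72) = (t + 2)/(t^2 - 2*t - 24)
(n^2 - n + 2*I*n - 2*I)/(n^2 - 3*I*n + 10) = (n - 1)/(n - 5*I)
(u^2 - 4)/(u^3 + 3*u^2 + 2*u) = (u - 2)/(u*(u + 1))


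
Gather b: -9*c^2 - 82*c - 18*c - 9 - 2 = -9*c^2 - 100*c - 11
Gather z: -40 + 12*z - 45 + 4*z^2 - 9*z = 4*z^2 + 3*z - 85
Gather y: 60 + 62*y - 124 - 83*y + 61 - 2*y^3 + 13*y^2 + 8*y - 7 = -2*y^3 + 13*y^2 - 13*y - 10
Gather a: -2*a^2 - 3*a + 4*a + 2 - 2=-2*a^2 + a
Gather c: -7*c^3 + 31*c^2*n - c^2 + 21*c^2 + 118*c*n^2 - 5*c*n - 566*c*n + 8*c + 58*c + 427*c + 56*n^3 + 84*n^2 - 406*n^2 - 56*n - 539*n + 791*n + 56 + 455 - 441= -7*c^3 + c^2*(31*n + 20) + c*(118*n^2 - 571*n + 493) + 56*n^3 - 322*n^2 + 196*n + 70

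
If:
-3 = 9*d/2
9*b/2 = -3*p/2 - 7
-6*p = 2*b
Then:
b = -7/4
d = -2/3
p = 7/12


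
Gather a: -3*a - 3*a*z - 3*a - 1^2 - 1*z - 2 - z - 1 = a*(-3*z - 6) - 2*z - 4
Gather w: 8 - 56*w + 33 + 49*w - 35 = 6 - 7*w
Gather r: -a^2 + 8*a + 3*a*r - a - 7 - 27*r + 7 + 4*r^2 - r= -a^2 + 7*a + 4*r^2 + r*(3*a - 28)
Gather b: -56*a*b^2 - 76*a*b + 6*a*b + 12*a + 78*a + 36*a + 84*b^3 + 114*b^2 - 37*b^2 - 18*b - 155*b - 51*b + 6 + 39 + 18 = 126*a + 84*b^3 + b^2*(77 - 56*a) + b*(-70*a - 224) + 63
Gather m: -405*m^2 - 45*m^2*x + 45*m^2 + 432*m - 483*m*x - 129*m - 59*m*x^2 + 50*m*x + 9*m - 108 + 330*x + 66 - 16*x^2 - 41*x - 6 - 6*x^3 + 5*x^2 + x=m^2*(-45*x - 360) + m*(-59*x^2 - 433*x + 312) - 6*x^3 - 11*x^2 + 290*x - 48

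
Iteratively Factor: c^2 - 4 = (c - 2)*(c + 2)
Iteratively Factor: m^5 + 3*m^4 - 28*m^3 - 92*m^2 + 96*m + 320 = (m + 4)*(m^4 - m^3 - 24*m^2 + 4*m + 80) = (m + 4)^2*(m^3 - 5*m^2 - 4*m + 20) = (m - 2)*(m + 4)^2*(m^2 - 3*m - 10) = (m - 2)*(m + 2)*(m + 4)^2*(m - 5)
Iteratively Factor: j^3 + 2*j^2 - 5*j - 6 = (j + 3)*(j^2 - j - 2) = (j + 1)*(j + 3)*(j - 2)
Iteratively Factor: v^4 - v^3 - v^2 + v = (v + 1)*(v^3 - 2*v^2 + v) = v*(v + 1)*(v^2 - 2*v + 1) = v*(v - 1)*(v + 1)*(v - 1)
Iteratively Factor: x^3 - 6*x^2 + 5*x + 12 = (x - 4)*(x^2 - 2*x - 3) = (x - 4)*(x - 3)*(x + 1)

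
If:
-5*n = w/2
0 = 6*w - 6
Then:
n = -1/10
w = 1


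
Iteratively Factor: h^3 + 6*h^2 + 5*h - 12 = (h + 4)*(h^2 + 2*h - 3) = (h + 3)*(h + 4)*(h - 1)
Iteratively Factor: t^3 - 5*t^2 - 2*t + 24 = (t + 2)*(t^2 - 7*t + 12) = (t - 4)*(t + 2)*(t - 3)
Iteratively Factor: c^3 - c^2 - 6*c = (c + 2)*(c^2 - 3*c) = (c - 3)*(c + 2)*(c)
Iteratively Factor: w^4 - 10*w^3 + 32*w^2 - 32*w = (w)*(w^3 - 10*w^2 + 32*w - 32) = w*(w - 2)*(w^2 - 8*w + 16) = w*(w - 4)*(w - 2)*(w - 4)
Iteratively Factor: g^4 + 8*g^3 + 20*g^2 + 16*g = (g + 2)*(g^3 + 6*g^2 + 8*g) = (g + 2)^2*(g^2 + 4*g) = (g + 2)^2*(g + 4)*(g)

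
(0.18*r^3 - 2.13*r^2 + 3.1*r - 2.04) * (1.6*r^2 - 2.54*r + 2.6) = 0.288*r^5 - 3.8652*r^4 + 10.8382*r^3 - 16.676*r^2 + 13.2416*r - 5.304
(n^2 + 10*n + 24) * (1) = n^2 + 10*n + 24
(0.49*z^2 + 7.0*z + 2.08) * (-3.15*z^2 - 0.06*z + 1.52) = -1.5435*z^4 - 22.0794*z^3 - 6.2272*z^2 + 10.5152*z + 3.1616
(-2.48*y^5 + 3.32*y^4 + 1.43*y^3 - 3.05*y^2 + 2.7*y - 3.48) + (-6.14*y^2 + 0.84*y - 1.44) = -2.48*y^5 + 3.32*y^4 + 1.43*y^3 - 9.19*y^2 + 3.54*y - 4.92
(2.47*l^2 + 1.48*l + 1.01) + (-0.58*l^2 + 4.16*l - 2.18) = 1.89*l^2 + 5.64*l - 1.17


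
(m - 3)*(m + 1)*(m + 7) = m^3 + 5*m^2 - 17*m - 21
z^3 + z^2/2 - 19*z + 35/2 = (z - 7/2)*(z - 1)*(z + 5)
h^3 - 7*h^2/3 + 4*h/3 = h*(h - 4/3)*(h - 1)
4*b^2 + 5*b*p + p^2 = (b + p)*(4*b + p)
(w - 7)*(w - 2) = w^2 - 9*w + 14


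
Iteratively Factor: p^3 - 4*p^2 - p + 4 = (p - 1)*(p^2 - 3*p - 4) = (p - 1)*(p + 1)*(p - 4)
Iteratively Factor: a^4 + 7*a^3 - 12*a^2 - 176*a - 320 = (a + 4)*(a^3 + 3*a^2 - 24*a - 80) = (a + 4)^2*(a^2 - a - 20) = (a - 5)*(a + 4)^2*(a + 4)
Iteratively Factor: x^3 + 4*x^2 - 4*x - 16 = (x + 4)*(x^2 - 4) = (x + 2)*(x + 4)*(x - 2)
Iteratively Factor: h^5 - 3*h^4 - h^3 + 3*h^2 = (h)*(h^4 - 3*h^3 - h^2 + 3*h) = h^2*(h^3 - 3*h^2 - h + 3) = h^2*(h + 1)*(h^2 - 4*h + 3) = h^2*(h - 3)*(h + 1)*(h - 1)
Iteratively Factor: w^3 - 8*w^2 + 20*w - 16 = (w - 4)*(w^2 - 4*w + 4) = (w - 4)*(w - 2)*(w - 2)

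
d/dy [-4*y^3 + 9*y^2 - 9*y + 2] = -12*y^2 + 18*y - 9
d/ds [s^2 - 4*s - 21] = 2*s - 4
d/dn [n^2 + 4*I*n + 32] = 2*n + 4*I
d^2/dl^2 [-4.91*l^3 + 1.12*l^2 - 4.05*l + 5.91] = 2.24 - 29.46*l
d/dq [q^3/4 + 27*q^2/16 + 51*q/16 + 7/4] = 3*q^2/4 + 27*q/8 + 51/16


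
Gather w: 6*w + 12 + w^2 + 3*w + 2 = w^2 + 9*w + 14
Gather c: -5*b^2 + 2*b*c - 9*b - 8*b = -5*b^2 + 2*b*c - 17*b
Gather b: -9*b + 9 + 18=27 - 9*b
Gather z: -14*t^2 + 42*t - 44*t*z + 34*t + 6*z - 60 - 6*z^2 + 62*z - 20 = -14*t^2 + 76*t - 6*z^2 + z*(68 - 44*t) - 80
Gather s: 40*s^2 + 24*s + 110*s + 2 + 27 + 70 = 40*s^2 + 134*s + 99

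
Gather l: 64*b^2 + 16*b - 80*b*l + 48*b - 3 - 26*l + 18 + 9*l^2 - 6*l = 64*b^2 + 64*b + 9*l^2 + l*(-80*b - 32) + 15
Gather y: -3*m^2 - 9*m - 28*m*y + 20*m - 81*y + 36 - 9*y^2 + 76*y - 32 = -3*m^2 + 11*m - 9*y^2 + y*(-28*m - 5) + 4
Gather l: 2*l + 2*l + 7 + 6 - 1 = 4*l + 12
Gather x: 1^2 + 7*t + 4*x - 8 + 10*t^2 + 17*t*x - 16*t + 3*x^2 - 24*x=10*t^2 - 9*t + 3*x^2 + x*(17*t - 20) - 7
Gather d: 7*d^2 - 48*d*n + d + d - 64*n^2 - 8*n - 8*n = 7*d^2 + d*(2 - 48*n) - 64*n^2 - 16*n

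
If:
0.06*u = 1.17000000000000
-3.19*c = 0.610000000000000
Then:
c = -0.19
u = 19.50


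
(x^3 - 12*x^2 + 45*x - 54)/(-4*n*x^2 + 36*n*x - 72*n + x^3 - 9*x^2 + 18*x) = (x - 3)/(-4*n + x)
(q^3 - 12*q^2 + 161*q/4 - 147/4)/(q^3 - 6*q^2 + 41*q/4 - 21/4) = (q - 7)/(q - 1)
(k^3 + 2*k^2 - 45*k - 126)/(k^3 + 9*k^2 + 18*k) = (k - 7)/k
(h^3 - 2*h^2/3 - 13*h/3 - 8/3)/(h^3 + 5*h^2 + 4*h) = (3*h^2 - 5*h - 8)/(3*h*(h + 4))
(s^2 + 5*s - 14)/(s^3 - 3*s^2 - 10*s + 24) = (s + 7)/(s^2 - s - 12)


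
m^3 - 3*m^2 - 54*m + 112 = (m - 8)*(m - 2)*(m + 7)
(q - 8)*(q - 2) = q^2 - 10*q + 16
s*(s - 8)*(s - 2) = s^3 - 10*s^2 + 16*s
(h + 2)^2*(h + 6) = h^3 + 10*h^2 + 28*h + 24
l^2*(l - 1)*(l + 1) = l^4 - l^2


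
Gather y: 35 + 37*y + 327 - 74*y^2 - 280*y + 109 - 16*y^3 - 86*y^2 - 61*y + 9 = -16*y^3 - 160*y^2 - 304*y + 480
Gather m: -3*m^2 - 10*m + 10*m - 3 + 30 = 27 - 3*m^2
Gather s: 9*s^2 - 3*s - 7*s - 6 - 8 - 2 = 9*s^2 - 10*s - 16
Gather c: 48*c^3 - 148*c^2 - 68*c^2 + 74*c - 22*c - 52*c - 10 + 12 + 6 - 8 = 48*c^3 - 216*c^2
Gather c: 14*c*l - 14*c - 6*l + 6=c*(14*l - 14) - 6*l + 6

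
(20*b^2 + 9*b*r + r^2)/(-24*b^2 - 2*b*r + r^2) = (5*b + r)/(-6*b + r)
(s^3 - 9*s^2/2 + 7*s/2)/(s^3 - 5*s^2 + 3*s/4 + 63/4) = 2*s*(s - 1)/(2*s^2 - 3*s - 9)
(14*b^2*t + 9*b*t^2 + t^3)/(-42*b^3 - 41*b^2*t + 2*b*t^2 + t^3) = t*(2*b + t)/(-6*b^2 - 5*b*t + t^2)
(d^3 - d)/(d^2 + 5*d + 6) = (d^3 - d)/(d^2 + 5*d + 6)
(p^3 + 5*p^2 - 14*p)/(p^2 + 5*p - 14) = p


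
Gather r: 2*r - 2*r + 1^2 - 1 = 0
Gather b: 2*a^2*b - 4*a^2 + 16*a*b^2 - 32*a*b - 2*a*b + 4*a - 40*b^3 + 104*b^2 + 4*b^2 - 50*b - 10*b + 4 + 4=-4*a^2 + 4*a - 40*b^3 + b^2*(16*a + 108) + b*(2*a^2 - 34*a - 60) + 8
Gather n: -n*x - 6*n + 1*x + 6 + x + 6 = n*(-x - 6) + 2*x + 12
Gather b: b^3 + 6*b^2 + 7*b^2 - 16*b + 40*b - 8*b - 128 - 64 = b^3 + 13*b^2 + 16*b - 192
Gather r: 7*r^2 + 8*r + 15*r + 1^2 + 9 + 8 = 7*r^2 + 23*r + 18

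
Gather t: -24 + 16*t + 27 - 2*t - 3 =14*t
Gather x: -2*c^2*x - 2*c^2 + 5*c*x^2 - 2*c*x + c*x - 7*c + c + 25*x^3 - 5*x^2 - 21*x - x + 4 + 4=-2*c^2 - 6*c + 25*x^3 + x^2*(5*c - 5) + x*(-2*c^2 - c - 22) + 8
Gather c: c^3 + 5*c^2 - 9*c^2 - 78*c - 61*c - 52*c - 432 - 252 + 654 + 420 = c^3 - 4*c^2 - 191*c + 390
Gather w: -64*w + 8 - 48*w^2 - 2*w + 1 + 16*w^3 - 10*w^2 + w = 16*w^3 - 58*w^2 - 65*w + 9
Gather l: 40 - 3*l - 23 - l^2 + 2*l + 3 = -l^2 - l + 20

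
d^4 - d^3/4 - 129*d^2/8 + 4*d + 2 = (d - 4)*(d - 1/2)*(d + 1/4)*(d + 4)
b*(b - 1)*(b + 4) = b^3 + 3*b^2 - 4*b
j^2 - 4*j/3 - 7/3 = (j - 7/3)*(j + 1)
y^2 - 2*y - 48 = (y - 8)*(y + 6)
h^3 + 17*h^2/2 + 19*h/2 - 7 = (h - 1/2)*(h + 2)*(h + 7)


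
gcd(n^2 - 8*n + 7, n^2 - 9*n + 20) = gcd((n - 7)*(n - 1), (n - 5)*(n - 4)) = 1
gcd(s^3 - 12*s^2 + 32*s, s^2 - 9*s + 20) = s - 4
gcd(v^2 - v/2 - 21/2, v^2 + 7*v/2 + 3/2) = v + 3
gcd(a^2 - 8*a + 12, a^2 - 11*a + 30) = a - 6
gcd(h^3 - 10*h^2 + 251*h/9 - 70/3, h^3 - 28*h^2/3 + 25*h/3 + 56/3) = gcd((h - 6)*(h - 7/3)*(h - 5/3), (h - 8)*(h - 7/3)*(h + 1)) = h - 7/3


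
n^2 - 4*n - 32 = (n - 8)*(n + 4)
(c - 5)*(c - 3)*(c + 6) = c^3 - 2*c^2 - 33*c + 90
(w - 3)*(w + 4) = w^2 + w - 12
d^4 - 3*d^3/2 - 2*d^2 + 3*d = d*(d - 3/2)*(d - sqrt(2))*(d + sqrt(2))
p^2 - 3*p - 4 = (p - 4)*(p + 1)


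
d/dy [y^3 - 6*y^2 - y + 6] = 3*y^2 - 12*y - 1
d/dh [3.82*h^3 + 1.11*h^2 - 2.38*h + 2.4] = 11.46*h^2 + 2.22*h - 2.38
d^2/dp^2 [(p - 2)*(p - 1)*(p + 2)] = 6*p - 2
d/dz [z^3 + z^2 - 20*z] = 3*z^2 + 2*z - 20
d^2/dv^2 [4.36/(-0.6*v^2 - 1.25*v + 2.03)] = (3.1392*v^2 + 6.54*v - 4.36*(1.2*v + 1.25)*(2.4*v + 2.5) - 10.62096)/(0.6*v^2 + 1.25*v - 2.03)^3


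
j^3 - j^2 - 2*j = j*(j - 2)*(j + 1)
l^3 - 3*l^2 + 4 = (l - 2)^2*(l + 1)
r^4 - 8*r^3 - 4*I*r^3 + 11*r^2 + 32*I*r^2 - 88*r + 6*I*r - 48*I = (r - 8)*(r - 6*I)*(r + I)^2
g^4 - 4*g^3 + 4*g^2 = g^2*(g - 2)^2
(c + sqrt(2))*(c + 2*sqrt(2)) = c^2 + 3*sqrt(2)*c + 4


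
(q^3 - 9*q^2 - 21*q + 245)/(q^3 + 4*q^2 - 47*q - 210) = (q - 7)/(q + 6)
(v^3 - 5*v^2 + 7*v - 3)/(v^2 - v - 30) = (-v^3 + 5*v^2 - 7*v + 3)/(-v^2 + v + 30)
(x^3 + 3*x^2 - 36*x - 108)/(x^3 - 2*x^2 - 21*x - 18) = (x + 6)/(x + 1)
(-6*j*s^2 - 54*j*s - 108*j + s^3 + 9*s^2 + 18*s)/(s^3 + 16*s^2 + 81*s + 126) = (-6*j + s)/(s + 7)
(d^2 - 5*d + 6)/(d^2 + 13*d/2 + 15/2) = 2*(d^2 - 5*d + 6)/(2*d^2 + 13*d + 15)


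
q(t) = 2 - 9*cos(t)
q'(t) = 9*sin(t)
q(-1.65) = 2.71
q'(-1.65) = -8.97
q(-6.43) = -6.90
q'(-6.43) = -1.32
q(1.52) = 1.54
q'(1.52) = 8.99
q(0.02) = -7.00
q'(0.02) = 0.18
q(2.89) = 10.72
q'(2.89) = 2.24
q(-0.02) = -7.00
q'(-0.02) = -0.18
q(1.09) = -2.16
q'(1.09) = 7.98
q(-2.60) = 9.71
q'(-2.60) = -4.64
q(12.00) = -5.59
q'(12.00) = -4.83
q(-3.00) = 10.91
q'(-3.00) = -1.27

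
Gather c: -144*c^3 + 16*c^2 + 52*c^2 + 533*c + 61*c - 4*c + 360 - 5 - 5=-144*c^3 + 68*c^2 + 590*c + 350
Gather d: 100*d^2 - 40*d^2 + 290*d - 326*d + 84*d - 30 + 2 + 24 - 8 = 60*d^2 + 48*d - 12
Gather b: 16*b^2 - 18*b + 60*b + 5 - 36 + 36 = 16*b^2 + 42*b + 5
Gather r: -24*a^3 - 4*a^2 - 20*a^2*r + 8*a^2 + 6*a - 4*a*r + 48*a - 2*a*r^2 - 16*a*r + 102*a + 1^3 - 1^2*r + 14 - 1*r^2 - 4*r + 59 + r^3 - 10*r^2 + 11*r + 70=-24*a^3 + 4*a^2 + 156*a + r^3 + r^2*(-2*a - 11) + r*(-20*a^2 - 20*a + 6) + 144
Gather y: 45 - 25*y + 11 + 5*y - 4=52 - 20*y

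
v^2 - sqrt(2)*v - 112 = (v - 8*sqrt(2))*(v + 7*sqrt(2))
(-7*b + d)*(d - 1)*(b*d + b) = -7*b^2*d^2 + 7*b^2 + b*d^3 - b*d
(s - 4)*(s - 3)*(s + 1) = s^3 - 6*s^2 + 5*s + 12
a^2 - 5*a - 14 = (a - 7)*(a + 2)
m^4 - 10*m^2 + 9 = (m - 3)*(m - 1)*(m + 1)*(m + 3)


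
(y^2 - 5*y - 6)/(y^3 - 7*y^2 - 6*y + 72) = (y + 1)/(y^2 - y - 12)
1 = 1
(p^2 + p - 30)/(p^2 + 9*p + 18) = (p - 5)/(p + 3)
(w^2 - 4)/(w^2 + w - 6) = (w + 2)/(w + 3)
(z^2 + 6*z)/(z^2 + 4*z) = (z + 6)/(z + 4)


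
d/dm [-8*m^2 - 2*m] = -16*m - 2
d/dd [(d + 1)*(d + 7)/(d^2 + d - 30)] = (-7*d^2 - 74*d - 247)/(d^4 + 2*d^3 - 59*d^2 - 60*d + 900)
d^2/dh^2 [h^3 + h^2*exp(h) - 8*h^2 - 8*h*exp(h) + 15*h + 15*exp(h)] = h^2*exp(h) - 4*h*exp(h) + 6*h + exp(h) - 16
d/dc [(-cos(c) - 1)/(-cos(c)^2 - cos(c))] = sin(c)/cos(c)^2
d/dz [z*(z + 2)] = 2*z + 2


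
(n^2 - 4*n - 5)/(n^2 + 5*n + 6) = (n^2 - 4*n - 5)/(n^2 + 5*n + 6)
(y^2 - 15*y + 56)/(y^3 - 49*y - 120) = (y - 7)/(y^2 + 8*y + 15)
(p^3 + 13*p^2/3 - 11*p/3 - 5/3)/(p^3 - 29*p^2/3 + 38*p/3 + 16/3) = (p^2 + 4*p - 5)/(p^2 - 10*p + 16)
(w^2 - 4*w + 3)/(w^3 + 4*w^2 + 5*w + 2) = (w^2 - 4*w + 3)/(w^3 + 4*w^2 + 5*w + 2)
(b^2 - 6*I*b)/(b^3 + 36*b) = 1/(b + 6*I)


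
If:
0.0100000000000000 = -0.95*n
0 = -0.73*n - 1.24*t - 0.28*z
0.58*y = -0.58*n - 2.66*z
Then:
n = -0.01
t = 0.00619694397283531 - 0.225806451612903*z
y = 0.0105263157894737 - 4.58620689655172*z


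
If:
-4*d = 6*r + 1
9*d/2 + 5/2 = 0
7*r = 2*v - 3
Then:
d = -5/9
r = 11/54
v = 239/108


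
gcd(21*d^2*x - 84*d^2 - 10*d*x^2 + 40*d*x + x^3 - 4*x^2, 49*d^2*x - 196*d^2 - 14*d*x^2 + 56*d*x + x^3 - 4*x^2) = -7*d*x + 28*d + x^2 - 4*x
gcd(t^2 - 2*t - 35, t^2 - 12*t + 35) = t - 7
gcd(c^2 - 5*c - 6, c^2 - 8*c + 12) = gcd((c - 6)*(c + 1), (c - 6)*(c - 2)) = c - 6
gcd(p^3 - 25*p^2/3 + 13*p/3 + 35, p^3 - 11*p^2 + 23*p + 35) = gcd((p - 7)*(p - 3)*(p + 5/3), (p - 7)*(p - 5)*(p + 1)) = p - 7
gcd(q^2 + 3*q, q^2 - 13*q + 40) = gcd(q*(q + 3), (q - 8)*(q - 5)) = 1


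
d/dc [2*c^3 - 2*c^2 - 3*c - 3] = 6*c^2 - 4*c - 3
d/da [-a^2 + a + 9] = 1 - 2*a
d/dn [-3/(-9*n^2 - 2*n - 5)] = 6*(-9*n - 1)/(9*n^2 + 2*n + 5)^2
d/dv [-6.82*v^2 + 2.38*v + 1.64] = 2.38 - 13.64*v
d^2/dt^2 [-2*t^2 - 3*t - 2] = -4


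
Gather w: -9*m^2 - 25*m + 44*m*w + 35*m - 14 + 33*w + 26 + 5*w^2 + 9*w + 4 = -9*m^2 + 10*m + 5*w^2 + w*(44*m + 42) + 16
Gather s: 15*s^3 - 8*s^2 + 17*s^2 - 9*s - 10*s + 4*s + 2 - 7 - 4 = 15*s^3 + 9*s^2 - 15*s - 9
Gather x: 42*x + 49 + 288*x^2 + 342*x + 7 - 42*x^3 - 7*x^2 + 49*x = -42*x^3 + 281*x^2 + 433*x + 56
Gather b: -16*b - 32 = -16*b - 32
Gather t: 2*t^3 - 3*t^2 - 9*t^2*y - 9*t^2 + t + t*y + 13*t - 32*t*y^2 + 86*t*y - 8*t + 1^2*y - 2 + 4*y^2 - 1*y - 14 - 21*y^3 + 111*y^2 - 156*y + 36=2*t^3 + t^2*(-9*y - 12) + t*(-32*y^2 + 87*y + 6) - 21*y^3 + 115*y^2 - 156*y + 20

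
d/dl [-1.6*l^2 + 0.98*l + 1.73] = 0.98 - 3.2*l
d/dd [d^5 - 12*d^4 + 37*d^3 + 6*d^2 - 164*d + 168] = 5*d^4 - 48*d^3 + 111*d^2 + 12*d - 164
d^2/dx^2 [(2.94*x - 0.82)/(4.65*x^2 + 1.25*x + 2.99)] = ((0.276000000000001 - 82.026*x)*(4.65*x^2 + 1.25*x + 2.99) + (2.94*x - 0.82)*(9.3*x + 1.25)*(18.6*x + 2.5))/(4.65*x^2 + 1.25*x + 2.99)^3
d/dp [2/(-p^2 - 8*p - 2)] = 4*(p + 4)/(p^2 + 8*p + 2)^2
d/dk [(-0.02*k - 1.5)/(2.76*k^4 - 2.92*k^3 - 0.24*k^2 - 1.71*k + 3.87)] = (0.1656*k^4 + 16.4432*k^3 - 13.1448*k^2 - 0.72*k - 2.6424)/(7.6176*k^8 - 16.1184*k^7 + 7.2016*k^6 - 8.0376*k^5 + 31.4064*k^4 - 21.78*k^3 + 1.0665*k^2 - 13.2354*k + 14.9769)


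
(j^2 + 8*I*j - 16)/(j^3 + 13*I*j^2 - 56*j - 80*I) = 1/(j + 5*I)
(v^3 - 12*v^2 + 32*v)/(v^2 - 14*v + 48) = v*(v - 4)/(v - 6)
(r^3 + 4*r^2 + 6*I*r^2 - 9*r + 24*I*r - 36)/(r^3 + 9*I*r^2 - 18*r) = (r^2 + r*(4 + 3*I) + 12*I)/(r*(r + 6*I))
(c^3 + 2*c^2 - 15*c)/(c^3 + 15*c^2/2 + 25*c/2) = 2*(c - 3)/(2*c + 5)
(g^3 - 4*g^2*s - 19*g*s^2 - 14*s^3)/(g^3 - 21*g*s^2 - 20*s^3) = (-g^2 + 5*g*s + 14*s^2)/(-g^2 + g*s + 20*s^2)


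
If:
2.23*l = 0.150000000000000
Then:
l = 0.07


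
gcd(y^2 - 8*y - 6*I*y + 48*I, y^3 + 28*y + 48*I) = y - 6*I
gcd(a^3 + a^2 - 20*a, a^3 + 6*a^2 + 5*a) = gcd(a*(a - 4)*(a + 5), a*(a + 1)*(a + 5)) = a^2 + 5*a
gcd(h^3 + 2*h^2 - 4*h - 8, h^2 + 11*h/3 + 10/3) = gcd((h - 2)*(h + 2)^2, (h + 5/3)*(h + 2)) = h + 2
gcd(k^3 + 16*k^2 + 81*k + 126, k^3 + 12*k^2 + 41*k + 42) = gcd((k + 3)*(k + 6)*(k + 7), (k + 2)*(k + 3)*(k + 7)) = k^2 + 10*k + 21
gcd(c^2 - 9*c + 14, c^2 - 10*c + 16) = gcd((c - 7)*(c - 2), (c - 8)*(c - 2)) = c - 2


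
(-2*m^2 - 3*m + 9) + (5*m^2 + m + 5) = 3*m^2 - 2*m + 14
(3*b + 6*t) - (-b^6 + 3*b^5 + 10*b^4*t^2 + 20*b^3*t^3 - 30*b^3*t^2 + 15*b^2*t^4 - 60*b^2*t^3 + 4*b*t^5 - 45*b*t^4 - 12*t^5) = b^6 - 3*b^5 - 10*b^4*t^2 - 20*b^3*t^3 + 30*b^3*t^2 - 15*b^2*t^4 + 60*b^2*t^3 - 4*b*t^5 + 45*b*t^4 + 3*b + 12*t^5 + 6*t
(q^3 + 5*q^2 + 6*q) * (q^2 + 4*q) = q^5 + 9*q^4 + 26*q^3 + 24*q^2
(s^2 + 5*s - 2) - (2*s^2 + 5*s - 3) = 1 - s^2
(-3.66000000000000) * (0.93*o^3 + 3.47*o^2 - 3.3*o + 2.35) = -3.4038*o^3 - 12.7002*o^2 + 12.078*o - 8.601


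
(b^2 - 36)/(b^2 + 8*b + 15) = (b^2 - 36)/(b^2 + 8*b + 15)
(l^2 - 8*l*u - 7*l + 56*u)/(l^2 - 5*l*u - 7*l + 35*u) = (-l + 8*u)/(-l + 5*u)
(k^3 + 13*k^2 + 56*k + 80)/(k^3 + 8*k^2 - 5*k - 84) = (k^2 + 9*k + 20)/(k^2 + 4*k - 21)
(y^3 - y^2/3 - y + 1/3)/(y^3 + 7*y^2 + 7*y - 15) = (3*y^2 + 2*y - 1)/(3*(y^2 + 8*y + 15))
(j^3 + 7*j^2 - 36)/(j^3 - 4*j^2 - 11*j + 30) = (j + 6)/(j - 5)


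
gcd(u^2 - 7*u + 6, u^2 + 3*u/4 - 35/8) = 1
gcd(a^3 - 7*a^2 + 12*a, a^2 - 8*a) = a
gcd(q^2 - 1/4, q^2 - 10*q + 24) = 1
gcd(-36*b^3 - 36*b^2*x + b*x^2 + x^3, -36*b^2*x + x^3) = -36*b^2 + x^2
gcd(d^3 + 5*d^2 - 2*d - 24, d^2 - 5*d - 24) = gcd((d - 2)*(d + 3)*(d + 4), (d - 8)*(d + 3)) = d + 3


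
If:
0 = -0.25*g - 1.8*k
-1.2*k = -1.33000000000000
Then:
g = -7.98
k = 1.11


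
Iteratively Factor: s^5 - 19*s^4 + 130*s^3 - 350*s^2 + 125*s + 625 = (s - 5)*(s^4 - 14*s^3 + 60*s^2 - 50*s - 125) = (s - 5)^2*(s^3 - 9*s^2 + 15*s + 25) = (s - 5)^3*(s^2 - 4*s - 5) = (s - 5)^3*(s + 1)*(s - 5)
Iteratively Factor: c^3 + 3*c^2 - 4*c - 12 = (c + 2)*(c^2 + c - 6) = (c - 2)*(c + 2)*(c + 3)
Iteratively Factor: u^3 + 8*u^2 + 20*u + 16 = (u + 2)*(u^2 + 6*u + 8) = (u + 2)^2*(u + 4)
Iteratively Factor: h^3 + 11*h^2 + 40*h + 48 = (h + 4)*(h^2 + 7*h + 12) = (h + 4)^2*(h + 3)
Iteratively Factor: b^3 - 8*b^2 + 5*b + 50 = (b - 5)*(b^2 - 3*b - 10) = (b - 5)*(b + 2)*(b - 5)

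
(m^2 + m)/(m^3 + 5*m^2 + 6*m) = (m + 1)/(m^2 + 5*m + 6)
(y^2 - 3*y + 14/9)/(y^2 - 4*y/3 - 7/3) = (y - 2/3)/(y + 1)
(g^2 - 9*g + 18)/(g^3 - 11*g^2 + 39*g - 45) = (g - 6)/(g^2 - 8*g + 15)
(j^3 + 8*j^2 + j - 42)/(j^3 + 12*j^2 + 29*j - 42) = (j^2 + j - 6)/(j^2 + 5*j - 6)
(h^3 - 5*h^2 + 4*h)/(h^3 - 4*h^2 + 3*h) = (h - 4)/(h - 3)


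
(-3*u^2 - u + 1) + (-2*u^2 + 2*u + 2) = -5*u^2 + u + 3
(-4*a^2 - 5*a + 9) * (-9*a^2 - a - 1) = 36*a^4 + 49*a^3 - 72*a^2 - 4*a - 9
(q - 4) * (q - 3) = q^2 - 7*q + 12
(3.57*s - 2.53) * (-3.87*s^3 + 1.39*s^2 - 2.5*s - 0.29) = -13.8159*s^4 + 14.7534*s^3 - 12.4417*s^2 + 5.2897*s + 0.7337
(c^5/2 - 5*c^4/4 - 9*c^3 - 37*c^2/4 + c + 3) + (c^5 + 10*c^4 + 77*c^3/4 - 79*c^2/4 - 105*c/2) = 3*c^5/2 + 35*c^4/4 + 41*c^3/4 - 29*c^2 - 103*c/2 + 3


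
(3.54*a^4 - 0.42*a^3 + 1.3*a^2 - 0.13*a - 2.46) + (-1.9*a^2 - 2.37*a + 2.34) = 3.54*a^4 - 0.42*a^3 - 0.6*a^2 - 2.5*a - 0.12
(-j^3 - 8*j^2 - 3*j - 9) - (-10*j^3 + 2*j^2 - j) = 9*j^3 - 10*j^2 - 2*j - 9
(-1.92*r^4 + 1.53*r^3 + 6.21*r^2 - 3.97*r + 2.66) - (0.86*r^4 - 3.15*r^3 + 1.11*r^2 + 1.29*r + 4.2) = -2.78*r^4 + 4.68*r^3 + 5.1*r^2 - 5.26*r - 1.54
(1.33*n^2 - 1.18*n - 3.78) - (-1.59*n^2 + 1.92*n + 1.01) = 2.92*n^2 - 3.1*n - 4.79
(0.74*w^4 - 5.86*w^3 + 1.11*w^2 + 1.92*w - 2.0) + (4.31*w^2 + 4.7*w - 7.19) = 0.74*w^4 - 5.86*w^3 + 5.42*w^2 + 6.62*w - 9.19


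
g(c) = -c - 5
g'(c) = -1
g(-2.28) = -2.72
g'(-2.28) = -1.00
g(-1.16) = -3.84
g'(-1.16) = -1.00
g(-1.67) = -3.33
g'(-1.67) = -1.00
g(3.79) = -8.79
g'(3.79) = -1.00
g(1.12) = -6.12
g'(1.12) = -1.00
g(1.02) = -6.02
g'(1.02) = -1.00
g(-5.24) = 0.24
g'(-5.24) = -1.00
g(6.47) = -11.47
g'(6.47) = -1.00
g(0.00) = -5.00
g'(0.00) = -1.00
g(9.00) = -14.00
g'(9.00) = -1.00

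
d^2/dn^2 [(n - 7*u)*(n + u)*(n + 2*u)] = 6*n - 8*u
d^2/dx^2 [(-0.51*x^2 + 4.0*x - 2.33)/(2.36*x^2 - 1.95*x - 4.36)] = (39.86276*x^3 - 109.349184*x^2 + 311.28636*x - 153.074978)/(13.144256*x^6 - 32.58216*x^5 - 45.928668*x^4 + 112.973445*x^3 + 84.851268*x^2 - 111.20616*x - 82.881856)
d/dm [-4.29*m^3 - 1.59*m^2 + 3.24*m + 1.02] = -12.87*m^2 - 3.18*m + 3.24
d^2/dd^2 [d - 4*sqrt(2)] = 0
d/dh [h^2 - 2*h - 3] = 2*h - 2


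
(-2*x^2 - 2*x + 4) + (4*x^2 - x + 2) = 2*x^2 - 3*x + 6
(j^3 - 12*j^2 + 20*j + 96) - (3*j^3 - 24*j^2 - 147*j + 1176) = -2*j^3 + 12*j^2 + 167*j - 1080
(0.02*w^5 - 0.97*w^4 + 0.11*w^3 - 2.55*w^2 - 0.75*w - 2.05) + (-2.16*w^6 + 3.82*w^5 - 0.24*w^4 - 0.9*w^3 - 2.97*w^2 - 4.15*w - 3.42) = -2.16*w^6 + 3.84*w^5 - 1.21*w^4 - 0.79*w^3 - 5.52*w^2 - 4.9*w - 5.47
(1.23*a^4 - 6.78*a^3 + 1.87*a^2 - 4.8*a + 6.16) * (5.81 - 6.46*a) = -7.9458*a^5 + 50.9451*a^4 - 51.472*a^3 + 41.8727*a^2 - 67.6816*a + 35.7896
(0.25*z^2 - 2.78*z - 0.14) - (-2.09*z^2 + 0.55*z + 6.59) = 2.34*z^2 - 3.33*z - 6.73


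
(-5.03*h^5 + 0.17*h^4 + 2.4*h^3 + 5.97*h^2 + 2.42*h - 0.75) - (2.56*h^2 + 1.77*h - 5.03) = -5.03*h^5 + 0.17*h^4 + 2.4*h^3 + 3.41*h^2 + 0.65*h + 4.28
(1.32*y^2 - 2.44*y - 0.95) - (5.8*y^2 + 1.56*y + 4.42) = -4.48*y^2 - 4.0*y - 5.37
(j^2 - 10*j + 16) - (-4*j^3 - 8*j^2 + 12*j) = 4*j^3 + 9*j^2 - 22*j + 16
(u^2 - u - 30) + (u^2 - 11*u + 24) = 2*u^2 - 12*u - 6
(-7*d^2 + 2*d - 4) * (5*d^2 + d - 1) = -35*d^4 + 3*d^3 - 11*d^2 - 6*d + 4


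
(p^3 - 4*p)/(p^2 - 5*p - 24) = p*(4 - p^2)/(-p^2 + 5*p + 24)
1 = 1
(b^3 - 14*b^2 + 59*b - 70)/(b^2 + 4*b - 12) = (b^2 - 12*b + 35)/(b + 6)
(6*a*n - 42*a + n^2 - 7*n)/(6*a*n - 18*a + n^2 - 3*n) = (n - 7)/(n - 3)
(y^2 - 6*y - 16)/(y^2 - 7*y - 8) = (y + 2)/(y + 1)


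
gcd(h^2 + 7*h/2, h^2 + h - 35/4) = h + 7/2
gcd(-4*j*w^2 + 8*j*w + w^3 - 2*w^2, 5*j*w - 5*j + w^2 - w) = 1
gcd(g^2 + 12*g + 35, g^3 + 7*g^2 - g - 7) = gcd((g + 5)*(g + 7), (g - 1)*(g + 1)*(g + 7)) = g + 7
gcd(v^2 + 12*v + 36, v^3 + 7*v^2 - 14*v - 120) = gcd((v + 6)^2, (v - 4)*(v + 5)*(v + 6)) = v + 6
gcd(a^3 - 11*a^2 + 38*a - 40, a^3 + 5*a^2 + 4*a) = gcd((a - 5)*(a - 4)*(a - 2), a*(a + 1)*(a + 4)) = 1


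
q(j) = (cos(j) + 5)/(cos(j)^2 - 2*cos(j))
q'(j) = (2*sin(j)*cos(j) - 2*sin(j))*(cos(j) + 5)/(cos(j)^2 - 2*cos(j))^2 - sin(j)/(cos(j)^2 - 2*cos(j)) = (sin(j) - 10*sin(j)/cos(j)^2 + 10*tan(j))/(cos(j) - 2)^2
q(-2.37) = 2.20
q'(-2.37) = 3.06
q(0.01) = -6.00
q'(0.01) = 0.01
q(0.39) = -5.96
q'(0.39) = 0.04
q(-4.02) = 2.59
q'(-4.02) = -4.33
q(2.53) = 1.81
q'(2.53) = -1.89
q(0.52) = -5.97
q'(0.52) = -0.29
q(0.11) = -5.99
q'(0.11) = 0.10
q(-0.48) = -5.96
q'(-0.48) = 0.16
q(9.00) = 1.54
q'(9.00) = -1.07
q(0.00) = -6.00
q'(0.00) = 0.00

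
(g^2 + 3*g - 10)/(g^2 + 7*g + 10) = (g - 2)/(g + 2)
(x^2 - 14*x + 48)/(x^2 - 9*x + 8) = (x - 6)/(x - 1)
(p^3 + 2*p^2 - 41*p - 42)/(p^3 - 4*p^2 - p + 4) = (p^2 + p - 42)/(p^2 - 5*p + 4)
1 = 1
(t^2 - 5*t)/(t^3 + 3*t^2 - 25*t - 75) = t/(t^2 + 8*t + 15)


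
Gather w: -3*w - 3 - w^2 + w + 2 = -w^2 - 2*w - 1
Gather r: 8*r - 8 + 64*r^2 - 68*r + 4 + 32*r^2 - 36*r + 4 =96*r^2 - 96*r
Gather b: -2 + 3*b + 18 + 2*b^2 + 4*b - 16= 2*b^2 + 7*b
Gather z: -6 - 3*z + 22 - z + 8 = 24 - 4*z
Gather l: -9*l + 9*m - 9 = -9*l + 9*m - 9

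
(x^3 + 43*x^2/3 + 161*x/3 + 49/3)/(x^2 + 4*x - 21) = (3*x^2 + 22*x + 7)/(3*(x - 3))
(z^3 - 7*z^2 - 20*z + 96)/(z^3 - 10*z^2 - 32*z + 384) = (z^2 + z - 12)/(z^2 - 2*z - 48)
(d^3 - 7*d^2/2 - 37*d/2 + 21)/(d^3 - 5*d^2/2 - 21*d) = (d - 1)/d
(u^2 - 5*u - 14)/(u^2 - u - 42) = (u + 2)/(u + 6)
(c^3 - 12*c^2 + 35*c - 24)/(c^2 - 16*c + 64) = (c^2 - 4*c + 3)/(c - 8)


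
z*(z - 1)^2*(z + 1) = z^4 - z^3 - z^2 + z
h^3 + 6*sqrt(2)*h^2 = h^2*(h + 6*sqrt(2))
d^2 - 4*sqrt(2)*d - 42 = (d - 7*sqrt(2))*(d + 3*sqrt(2))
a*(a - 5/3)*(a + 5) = a^3 + 10*a^2/3 - 25*a/3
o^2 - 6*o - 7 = (o - 7)*(o + 1)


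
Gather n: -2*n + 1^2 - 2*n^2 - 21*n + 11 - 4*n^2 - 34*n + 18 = -6*n^2 - 57*n + 30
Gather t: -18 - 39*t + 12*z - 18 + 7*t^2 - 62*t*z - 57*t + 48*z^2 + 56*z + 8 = 7*t^2 + t*(-62*z - 96) + 48*z^2 + 68*z - 28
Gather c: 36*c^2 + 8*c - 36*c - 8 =36*c^2 - 28*c - 8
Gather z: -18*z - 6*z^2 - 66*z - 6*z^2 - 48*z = -12*z^2 - 132*z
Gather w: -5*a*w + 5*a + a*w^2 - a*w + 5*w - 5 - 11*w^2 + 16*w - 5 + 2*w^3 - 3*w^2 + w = 5*a + 2*w^3 + w^2*(a - 14) + w*(22 - 6*a) - 10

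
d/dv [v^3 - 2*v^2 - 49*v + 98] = 3*v^2 - 4*v - 49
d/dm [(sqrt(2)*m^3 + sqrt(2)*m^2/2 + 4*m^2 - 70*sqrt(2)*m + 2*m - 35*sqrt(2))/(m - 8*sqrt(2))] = (4*sqrt(2)*m^3 - 88*m^2 + sqrt(2)*m^2 - 128*sqrt(2)*m - 32*m + 38*sqrt(2) + 2240)/(2*(m^2 - 16*sqrt(2)*m + 128))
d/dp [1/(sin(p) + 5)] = -cos(p)/(sin(p) + 5)^2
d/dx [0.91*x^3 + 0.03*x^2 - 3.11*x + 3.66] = 2.73*x^2 + 0.06*x - 3.11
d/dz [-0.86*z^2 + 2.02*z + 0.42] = 2.02 - 1.72*z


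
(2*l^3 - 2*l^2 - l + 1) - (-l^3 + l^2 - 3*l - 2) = 3*l^3 - 3*l^2 + 2*l + 3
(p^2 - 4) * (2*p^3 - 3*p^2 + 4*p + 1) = 2*p^5 - 3*p^4 - 4*p^3 + 13*p^2 - 16*p - 4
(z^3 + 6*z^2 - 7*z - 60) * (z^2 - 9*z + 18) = z^5 - 3*z^4 - 43*z^3 + 111*z^2 + 414*z - 1080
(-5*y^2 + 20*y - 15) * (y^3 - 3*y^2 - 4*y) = -5*y^5 + 35*y^4 - 55*y^3 - 35*y^2 + 60*y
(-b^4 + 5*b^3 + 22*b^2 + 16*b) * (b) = -b^5 + 5*b^4 + 22*b^3 + 16*b^2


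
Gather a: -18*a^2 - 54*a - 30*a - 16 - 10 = -18*a^2 - 84*a - 26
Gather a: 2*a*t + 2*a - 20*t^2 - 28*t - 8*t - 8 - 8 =a*(2*t + 2) - 20*t^2 - 36*t - 16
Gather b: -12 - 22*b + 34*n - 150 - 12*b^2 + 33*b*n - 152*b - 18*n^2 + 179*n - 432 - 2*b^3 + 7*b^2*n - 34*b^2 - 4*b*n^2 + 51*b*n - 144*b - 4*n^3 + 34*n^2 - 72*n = -2*b^3 + b^2*(7*n - 46) + b*(-4*n^2 + 84*n - 318) - 4*n^3 + 16*n^2 + 141*n - 594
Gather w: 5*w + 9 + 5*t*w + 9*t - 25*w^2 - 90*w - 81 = 9*t - 25*w^2 + w*(5*t - 85) - 72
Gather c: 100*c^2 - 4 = 100*c^2 - 4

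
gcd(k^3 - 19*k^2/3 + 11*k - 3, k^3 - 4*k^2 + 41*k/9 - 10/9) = k - 1/3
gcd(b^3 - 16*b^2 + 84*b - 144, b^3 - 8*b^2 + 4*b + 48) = b^2 - 10*b + 24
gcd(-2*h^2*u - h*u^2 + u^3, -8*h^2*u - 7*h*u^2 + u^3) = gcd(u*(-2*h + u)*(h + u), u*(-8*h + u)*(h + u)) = h*u + u^2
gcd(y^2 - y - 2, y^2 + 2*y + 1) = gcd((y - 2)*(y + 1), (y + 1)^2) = y + 1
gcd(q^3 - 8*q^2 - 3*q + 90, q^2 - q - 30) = q - 6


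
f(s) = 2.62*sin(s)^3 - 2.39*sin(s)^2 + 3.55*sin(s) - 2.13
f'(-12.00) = 2.74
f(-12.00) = -0.51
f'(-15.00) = -7.58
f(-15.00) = -6.17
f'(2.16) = -2.78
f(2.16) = 0.68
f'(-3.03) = -4.15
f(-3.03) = -2.56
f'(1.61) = -0.26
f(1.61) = 1.64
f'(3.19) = -3.80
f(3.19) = -2.31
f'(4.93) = 3.39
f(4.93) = -10.31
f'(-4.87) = 1.02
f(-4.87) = 1.57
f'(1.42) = 0.98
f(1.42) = 1.58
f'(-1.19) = 5.49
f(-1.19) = -9.58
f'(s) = 7.86*sin(s)^2*cos(s) - 4.78*sin(s)*cos(s) + 3.55*cos(s)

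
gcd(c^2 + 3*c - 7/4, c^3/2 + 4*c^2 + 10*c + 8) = 1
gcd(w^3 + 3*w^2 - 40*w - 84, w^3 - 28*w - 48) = w^2 - 4*w - 12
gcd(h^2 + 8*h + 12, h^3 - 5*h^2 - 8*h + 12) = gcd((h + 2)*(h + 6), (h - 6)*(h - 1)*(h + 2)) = h + 2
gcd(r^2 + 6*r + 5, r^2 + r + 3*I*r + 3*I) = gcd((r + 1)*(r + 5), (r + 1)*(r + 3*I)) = r + 1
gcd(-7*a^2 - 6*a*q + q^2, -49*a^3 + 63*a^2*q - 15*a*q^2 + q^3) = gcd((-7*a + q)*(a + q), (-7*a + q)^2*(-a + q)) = -7*a + q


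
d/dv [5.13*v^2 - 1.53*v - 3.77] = 10.26*v - 1.53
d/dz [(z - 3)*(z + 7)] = 2*z + 4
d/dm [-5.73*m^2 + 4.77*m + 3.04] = 4.77 - 11.46*m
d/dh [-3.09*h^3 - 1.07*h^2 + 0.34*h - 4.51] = -9.27*h^2 - 2.14*h + 0.34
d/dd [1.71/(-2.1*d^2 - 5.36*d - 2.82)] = (7.182*d + 9.1656)/(2.1*d^2 + 5.36*d + 2.82)^2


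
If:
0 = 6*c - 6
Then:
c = 1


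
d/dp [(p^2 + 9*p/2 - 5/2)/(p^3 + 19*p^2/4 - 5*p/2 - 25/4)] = 2*(-8*p^2 + 8*p - 11)/(16*p^4 - 8*p^3 - 39*p^2 + 10*p + 25)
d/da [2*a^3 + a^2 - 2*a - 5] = 6*a^2 + 2*a - 2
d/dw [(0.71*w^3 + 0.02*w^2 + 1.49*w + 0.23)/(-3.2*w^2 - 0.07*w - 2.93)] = (-2.272*w^4 - 0.0994*w^3 - 1.4743*w^2 + 1.3548*w - 4.3496)/(10.24*w^4 + 0.448*w^3 + 18.7569*w^2 + 0.4102*w + 8.5849)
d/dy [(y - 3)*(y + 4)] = 2*y + 1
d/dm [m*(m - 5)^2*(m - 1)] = 4*m^3 - 33*m^2 + 70*m - 25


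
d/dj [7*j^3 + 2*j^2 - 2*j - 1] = 21*j^2 + 4*j - 2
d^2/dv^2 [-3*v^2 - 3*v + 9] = -6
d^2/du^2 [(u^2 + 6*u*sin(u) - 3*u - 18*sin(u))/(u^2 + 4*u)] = 2*(-3*u^5*sin(u) - 15*u^4*sin(u) - 6*u^4*cos(u) + 30*u^3*sin(u) + 12*u^3*cos(u) - 7*u^3 + 90*u^2*sin(u) + 216*u^2*cos(u) - 216*u*sin(u) + 288*u*cos(u) - 288*sin(u))/(u^3*(u^3 + 12*u^2 + 48*u + 64))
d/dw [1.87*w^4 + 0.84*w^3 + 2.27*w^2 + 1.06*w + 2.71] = 7.48*w^3 + 2.52*w^2 + 4.54*w + 1.06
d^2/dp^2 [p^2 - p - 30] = 2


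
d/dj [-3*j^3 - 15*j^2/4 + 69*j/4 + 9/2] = -9*j^2 - 15*j/2 + 69/4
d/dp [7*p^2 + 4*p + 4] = 14*p + 4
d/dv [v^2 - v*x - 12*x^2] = 2*v - x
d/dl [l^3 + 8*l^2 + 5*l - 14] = 3*l^2 + 16*l + 5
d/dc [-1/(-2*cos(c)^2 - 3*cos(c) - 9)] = (4*cos(c) + 3)*sin(c)/(3*cos(c) + cos(2*c) + 10)^2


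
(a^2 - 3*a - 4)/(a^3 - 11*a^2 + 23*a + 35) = (a - 4)/(a^2 - 12*a + 35)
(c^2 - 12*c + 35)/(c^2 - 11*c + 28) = (c - 5)/(c - 4)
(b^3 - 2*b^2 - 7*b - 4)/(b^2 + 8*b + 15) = (b^3 - 2*b^2 - 7*b - 4)/(b^2 + 8*b + 15)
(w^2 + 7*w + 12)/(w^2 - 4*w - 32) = (w + 3)/(w - 8)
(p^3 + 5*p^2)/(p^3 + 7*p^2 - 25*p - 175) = p^2/(p^2 + 2*p - 35)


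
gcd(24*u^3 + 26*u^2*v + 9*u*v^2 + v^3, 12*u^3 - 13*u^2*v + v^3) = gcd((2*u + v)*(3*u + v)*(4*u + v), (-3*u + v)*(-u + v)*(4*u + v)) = 4*u + v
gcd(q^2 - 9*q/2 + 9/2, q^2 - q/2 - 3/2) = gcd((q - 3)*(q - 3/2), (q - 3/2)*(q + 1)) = q - 3/2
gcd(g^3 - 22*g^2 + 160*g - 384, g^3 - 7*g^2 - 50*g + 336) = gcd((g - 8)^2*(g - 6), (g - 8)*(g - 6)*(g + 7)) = g^2 - 14*g + 48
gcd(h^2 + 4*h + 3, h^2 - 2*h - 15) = h + 3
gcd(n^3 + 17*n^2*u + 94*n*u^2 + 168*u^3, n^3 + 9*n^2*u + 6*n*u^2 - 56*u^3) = n^2 + 11*n*u + 28*u^2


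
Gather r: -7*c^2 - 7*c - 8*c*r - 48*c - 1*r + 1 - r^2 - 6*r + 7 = -7*c^2 - 55*c - r^2 + r*(-8*c - 7) + 8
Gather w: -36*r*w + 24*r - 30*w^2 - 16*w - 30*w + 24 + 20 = 24*r - 30*w^2 + w*(-36*r - 46) + 44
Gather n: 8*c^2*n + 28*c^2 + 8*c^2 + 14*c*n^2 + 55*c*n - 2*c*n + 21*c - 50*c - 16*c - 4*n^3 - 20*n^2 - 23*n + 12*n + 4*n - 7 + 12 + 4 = 36*c^2 - 45*c - 4*n^3 + n^2*(14*c - 20) + n*(8*c^2 + 53*c - 7) + 9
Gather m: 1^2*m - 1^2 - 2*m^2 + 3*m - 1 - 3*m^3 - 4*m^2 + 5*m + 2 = -3*m^3 - 6*m^2 + 9*m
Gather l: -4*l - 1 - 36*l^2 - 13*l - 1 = -36*l^2 - 17*l - 2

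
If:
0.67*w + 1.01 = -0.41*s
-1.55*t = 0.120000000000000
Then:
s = -1.63414634146341*w - 2.46341463414634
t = -0.08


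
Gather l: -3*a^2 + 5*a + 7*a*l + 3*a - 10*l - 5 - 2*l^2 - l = -3*a^2 + 8*a - 2*l^2 + l*(7*a - 11) - 5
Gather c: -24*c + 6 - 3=3 - 24*c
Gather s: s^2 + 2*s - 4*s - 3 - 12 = s^2 - 2*s - 15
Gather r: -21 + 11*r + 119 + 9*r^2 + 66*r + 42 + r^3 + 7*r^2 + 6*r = r^3 + 16*r^2 + 83*r + 140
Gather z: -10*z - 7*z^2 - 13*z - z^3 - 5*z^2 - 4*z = -z^3 - 12*z^2 - 27*z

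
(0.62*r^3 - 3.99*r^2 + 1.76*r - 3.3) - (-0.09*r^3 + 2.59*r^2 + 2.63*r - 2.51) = 0.71*r^3 - 6.58*r^2 - 0.87*r - 0.79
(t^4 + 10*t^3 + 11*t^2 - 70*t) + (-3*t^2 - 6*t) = t^4 + 10*t^3 + 8*t^2 - 76*t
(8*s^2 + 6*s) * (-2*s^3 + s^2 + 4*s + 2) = -16*s^5 - 4*s^4 + 38*s^3 + 40*s^2 + 12*s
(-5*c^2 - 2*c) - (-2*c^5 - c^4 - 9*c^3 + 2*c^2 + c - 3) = 2*c^5 + c^4 + 9*c^3 - 7*c^2 - 3*c + 3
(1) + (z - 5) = z - 4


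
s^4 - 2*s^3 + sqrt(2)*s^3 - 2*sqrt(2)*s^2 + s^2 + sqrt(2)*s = s*(s - 1)^2*(s + sqrt(2))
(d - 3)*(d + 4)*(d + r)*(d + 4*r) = d^4 + 5*d^3*r + d^3 + 4*d^2*r^2 + 5*d^2*r - 12*d^2 + 4*d*r^2 - 60*d*r - 48*r^2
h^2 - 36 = (h - 6)*(h + 6)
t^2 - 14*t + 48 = (t - 8)*(t - 6)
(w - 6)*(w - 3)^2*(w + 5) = w^4 - 7*w^3 - 15*w^2 + 171*w - 270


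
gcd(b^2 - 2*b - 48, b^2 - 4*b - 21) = 1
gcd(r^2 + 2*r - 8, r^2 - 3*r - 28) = r + 4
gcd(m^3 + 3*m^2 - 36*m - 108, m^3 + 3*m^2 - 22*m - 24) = m + 6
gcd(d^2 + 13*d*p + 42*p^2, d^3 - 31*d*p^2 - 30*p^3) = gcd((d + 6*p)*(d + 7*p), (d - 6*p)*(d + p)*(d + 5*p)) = 1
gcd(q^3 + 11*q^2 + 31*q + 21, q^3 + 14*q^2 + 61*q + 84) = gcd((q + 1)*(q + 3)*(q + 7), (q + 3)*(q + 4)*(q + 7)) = q^2 + 10*q + 21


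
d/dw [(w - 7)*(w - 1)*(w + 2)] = 3*w^2 - 12*w - 9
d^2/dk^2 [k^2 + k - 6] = 2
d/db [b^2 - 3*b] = 2*b - 3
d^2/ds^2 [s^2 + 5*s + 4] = 2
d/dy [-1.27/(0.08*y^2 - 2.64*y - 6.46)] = (0.2032*y - 3.3528)/(-0.08*y^2 + 2.64*y + 6.46)^2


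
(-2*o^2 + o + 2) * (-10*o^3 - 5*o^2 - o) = 20*o^5 - 23*o^3 - 11*o^2 - 2*o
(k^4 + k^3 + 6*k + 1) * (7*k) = 7*k^5 + 7*k^4 + 42*k^2 + 7*k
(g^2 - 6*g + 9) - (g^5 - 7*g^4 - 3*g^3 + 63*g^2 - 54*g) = -g^5 + 7*g^4 + 3*g^3 - 62*g^2 + 48*g + 9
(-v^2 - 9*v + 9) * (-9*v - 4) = 9*v^3 + 85*v^2 - 45*v - 36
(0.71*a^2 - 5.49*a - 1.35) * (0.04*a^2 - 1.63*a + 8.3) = 0.0284*a^4 - 1.3769*a^3 + 14.7877*a^2 - 43.3665*a - 11.205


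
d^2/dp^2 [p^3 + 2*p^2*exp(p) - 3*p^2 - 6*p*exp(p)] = 2*p^2*exp(p) + 2*p*exp(p) + 6*p - 8*exp(p) - 6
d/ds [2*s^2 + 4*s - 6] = 4*s + 4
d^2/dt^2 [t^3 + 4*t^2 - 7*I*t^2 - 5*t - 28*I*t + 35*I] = 6*t + 8 - 14*I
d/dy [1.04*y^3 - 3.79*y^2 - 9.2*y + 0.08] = 3.12*y^2 - 7.58*y - 9.2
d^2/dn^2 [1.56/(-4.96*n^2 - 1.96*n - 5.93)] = (76.756992*n^2 + 30.331392*n - 1.56*(9.92*n + 1.96)*(19.84*n + 3.92) + 91.767936)/(4.96*n^2 + 1.96*n + 5.93)^3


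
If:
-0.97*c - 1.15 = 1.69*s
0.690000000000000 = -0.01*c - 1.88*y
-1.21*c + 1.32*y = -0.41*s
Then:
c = -0.53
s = -0.38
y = -0.36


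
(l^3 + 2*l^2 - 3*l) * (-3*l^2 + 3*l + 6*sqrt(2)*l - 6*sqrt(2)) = -3*l^5 - 3*l^4 + 6*sqrt(2)*l^4 + 6*sqrt(2)*l^3 + 15*l^3 - 30*sqrt(2)*l^2 - 9*l^2 + 18*sqrt(2)*l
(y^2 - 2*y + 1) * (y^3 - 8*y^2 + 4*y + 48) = y^5 - 10*y^4 + 21*y^3 + 32*y^2 - 92*y + 48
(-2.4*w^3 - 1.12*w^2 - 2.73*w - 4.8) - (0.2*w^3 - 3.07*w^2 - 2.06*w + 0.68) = -2.6*w^3 + 1.95*w^2 - 0.67*w - 5.48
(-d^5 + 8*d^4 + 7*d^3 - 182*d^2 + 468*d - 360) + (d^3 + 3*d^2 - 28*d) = -d^5 + 8*d^4 + 8*d^3 - 179*d^2 + 440*d - 360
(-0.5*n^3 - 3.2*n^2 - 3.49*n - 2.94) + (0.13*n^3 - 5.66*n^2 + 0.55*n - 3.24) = -0.37*n^3 - 8.86*n^2 - 2.94*n - 6.18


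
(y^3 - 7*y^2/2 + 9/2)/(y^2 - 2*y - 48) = (-2*y^3 + 7*y^2 - 9)/(2*(-y^2 + 2*y + 48))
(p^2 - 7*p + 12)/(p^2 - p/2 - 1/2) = 2*(-p^2 + 7*p - 12)/(-2*p^2 + p + 1)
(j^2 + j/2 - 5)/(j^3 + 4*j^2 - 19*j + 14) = (j + 5/2)/(j^2 + 6*j - 7)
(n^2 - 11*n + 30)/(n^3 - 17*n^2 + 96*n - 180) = 1/(n - 6)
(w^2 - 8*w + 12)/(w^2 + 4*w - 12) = (w - 6)/(w + 6)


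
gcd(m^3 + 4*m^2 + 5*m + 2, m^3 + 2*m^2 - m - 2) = m^2 + 3*m + 2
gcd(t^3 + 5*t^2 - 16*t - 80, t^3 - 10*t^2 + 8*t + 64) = t - 4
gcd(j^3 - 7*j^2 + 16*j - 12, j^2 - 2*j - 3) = j - 3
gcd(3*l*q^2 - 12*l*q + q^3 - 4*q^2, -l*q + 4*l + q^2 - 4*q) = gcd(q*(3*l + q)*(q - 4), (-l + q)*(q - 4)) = q - 4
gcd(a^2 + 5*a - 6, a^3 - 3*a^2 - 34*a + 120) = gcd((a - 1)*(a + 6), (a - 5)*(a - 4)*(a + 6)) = a + 6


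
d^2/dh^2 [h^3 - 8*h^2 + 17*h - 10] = 6*h - 16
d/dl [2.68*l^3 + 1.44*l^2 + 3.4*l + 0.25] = 8.04*l^2 + 2.88*l + 3.4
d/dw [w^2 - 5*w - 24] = 2*w - 5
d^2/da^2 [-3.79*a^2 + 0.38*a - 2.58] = -7.58000000000000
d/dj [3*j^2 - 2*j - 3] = 6*j - 2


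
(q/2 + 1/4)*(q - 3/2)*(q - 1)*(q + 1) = q^4/2 - q^3/2 - 7*q^2/8 + q/2 + 3/8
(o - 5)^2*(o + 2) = o^3 - 8*o^2 + 5*o + 50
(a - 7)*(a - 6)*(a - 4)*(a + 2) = a^4 - 15*a^3 + 60*a^2 + 20*a - 336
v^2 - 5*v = v*(v - 5)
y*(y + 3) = y^2 + 3*y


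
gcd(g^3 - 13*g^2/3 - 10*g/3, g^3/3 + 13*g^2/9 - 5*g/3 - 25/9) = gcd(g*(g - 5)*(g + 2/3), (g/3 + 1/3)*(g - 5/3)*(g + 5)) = 1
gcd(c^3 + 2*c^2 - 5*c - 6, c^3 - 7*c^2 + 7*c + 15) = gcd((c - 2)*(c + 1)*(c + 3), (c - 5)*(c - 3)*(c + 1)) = c + 1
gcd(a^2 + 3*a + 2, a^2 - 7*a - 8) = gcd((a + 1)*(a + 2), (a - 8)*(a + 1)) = a + 1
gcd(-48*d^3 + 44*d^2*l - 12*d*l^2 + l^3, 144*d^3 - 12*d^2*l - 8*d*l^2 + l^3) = 6*d - l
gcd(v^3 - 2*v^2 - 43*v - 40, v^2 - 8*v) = v - 8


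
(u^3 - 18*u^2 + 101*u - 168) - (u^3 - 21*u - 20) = -18*u^2 + 122*u - 148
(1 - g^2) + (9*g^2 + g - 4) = 8*g^2 + g - 3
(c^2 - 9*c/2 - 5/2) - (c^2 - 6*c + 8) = 3*c/2 - 21/2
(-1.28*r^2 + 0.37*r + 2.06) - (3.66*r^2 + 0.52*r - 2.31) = -4.94*r^2 - 0.15*r + 4.37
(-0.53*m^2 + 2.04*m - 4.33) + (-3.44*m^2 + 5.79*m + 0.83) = -3.97*m^2 + 7.83*m - 3.5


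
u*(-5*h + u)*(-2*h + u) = 10*h^2*u - 7*h*u^2 + u^3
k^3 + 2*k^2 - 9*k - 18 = (k - 3)*(k + 2)*(k + 3)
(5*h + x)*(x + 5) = 5*h*x + 25*h + x^2 + 5*x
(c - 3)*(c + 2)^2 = c^3 + c^2 - 8*c - 12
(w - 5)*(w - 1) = w^2 - 6*w + 5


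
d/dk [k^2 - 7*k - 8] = 2*k - 7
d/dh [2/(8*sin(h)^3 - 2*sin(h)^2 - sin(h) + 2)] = 2*(-24*sin(h)^2 + 4*sin(h) + 1)*cos(h)/(5*sin(h) - 2*sin(3*h) + cos(2*h) + 1)^2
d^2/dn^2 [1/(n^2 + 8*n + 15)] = 2*(-n^2 - 8*n + 4*(n + 4)^2 - 15)/(n^2 + 8*n + 15)^3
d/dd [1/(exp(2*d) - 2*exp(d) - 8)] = 2*(1 - exp(d))*exp(d)/(-exp(2*d) + 2*exp(d) + 8)^2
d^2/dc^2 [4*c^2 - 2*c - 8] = 8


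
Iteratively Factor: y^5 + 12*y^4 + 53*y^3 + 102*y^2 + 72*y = (y + 4)*(y^4 + 8*y^3 + 21*y^2 + 18*y) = (y + 2)*(y + 4)*(y^3 + 6*y^2 + 9*y) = (y + 2)*(y + 3)*(y + 4)*(y^2 + 3*y) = y*(y + 2)*(y + 3)*(y + 4)*(y + 3)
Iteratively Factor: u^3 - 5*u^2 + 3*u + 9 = (u - 3)*(u^2 - 2*u - 3) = (u - 3)*(u + 1)*(u - 3)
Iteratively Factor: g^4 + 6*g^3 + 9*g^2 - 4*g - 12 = (g - 1)*(g^3 + 7*g^2 + 16*g + 12) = (g - 1)*(g + 2)*(g^2 + 5*g + 6) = (g - 1)*(g + 2)^2*(g + 3)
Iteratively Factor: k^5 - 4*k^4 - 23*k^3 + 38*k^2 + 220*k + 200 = (k + 2)*(k^4 - 6*k^3 - 11*k^2 + 60*k + 100) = (k - 5)*(k + 2)*(k^3 - k^2 - 16*k - 20) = (k - 5)*(k + 2)^2*(k^2 - 3*k - 10) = (k - 5)*(k + 2)^3*(k - 5)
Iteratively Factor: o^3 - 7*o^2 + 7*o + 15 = (o + 1)*(o^2 - 8*o + 15) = (o - 5)*(o + 1)*(o - 3)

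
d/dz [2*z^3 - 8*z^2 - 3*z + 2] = 6*z^2 - 16*z - 3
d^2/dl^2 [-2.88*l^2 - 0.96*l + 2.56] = -5.76000000000000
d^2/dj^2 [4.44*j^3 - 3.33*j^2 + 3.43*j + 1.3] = 26.64*j - 6.66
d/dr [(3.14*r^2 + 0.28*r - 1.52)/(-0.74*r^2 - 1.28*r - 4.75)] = (-3.812*r^2 - 32.0796*r - 3.2756)/(0.5476*r^4 + 1.8944*r^3 + 8.6684*r^2 + 12.16*r + 22.5625)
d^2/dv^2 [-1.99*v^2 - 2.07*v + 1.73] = -3.98000000000000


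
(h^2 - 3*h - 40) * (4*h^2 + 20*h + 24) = 4*h^4 + 8*h^3 - 196*h^2 - 872*h - 960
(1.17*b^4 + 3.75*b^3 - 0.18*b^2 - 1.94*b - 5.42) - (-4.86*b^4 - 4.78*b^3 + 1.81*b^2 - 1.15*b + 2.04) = 6.03*b^4 + 8.53*b^3 - 1.99*b^2 - 0.79*b - 7.46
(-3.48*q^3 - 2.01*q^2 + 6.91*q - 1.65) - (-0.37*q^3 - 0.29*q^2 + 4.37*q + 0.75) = -3.11*q^3 - 1.72*q^2 + 2.54*q - 2.4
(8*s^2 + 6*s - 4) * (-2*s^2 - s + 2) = -16*s^4 - 20*s^3 + 18*s^2 + 16*s - 8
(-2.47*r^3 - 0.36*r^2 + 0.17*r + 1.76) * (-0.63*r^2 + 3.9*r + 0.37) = 1.5561*r^5 - 9.4062*r^4 - 2.425*r^3 - 0.579*r^2 + 6.9269*r + 0.6512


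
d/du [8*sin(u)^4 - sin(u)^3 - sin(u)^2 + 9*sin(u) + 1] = (32*sin(u)^3 - 3*sin(u)^2 - 2*sin(u) + 9)*cos(u)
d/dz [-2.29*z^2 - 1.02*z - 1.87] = -4.58*z - 1.02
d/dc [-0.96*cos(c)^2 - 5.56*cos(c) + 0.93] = (1.92*cos(c) + 5.56)*sin(c)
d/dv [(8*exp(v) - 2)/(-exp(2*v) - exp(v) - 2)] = 2*((2*exp(v) + 1)*(4*exp(v) - 1) - 4*exp(2*v) - 4*exp(v) - 8)*exp(v)/(exp(2*v) + exp(v) + 2)^2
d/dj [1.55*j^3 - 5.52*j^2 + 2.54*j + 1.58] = 4.65*j^2 - 11.04*j + 2.54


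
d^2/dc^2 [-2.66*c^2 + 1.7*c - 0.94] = -5.32000000000000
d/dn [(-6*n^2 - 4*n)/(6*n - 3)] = 4*(-3*n^2 + 3*n + 1)/(3*(4*n^2 - 4*n + 1))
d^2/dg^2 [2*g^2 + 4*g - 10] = 4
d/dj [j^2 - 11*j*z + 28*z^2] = 2*j - 11*z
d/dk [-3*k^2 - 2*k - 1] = -6*k - 2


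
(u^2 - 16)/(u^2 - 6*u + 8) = (u + 4)/(u - 2)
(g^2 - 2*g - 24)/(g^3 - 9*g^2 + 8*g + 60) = (g + 4)/(g^2 - 3*g - 10)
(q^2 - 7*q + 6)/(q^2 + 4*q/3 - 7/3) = 3*(q - 6)/(3*q + 7)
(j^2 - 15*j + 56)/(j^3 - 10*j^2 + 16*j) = (j - 7)/(j*(j - 2))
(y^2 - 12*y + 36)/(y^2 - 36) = (y - 6)/(y + 6)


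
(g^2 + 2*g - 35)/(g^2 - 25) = (g + 7)/(g + 5)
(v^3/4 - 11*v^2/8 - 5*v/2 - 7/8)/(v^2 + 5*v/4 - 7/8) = (2*v^3 - 11*v^2 - 20*v - 7)/(8*v^2 + 10*v - 7)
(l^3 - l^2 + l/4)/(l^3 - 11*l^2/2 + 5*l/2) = (l - 1/2)/(l - 5)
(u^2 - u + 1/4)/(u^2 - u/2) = (u - 1/2)/u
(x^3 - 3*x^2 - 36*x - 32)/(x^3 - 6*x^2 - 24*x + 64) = (x + 1)/(x - 2)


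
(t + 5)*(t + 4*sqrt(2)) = t^2 + 5*t + 4*sqrt(2)*t + 20*sqrt(2)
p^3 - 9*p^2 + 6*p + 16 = (p - 8)*(p - 2)*(p + 1)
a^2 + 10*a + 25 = (a + 5)^2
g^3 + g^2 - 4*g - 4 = (g - 2)*(g + 1)*(g + 2)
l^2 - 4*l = l*(l - 4)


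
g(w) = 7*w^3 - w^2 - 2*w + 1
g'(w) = 21*w^2 - 2*w - 2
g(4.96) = 820.65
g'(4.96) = 504.71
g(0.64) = 1.15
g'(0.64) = 5.32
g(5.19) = 942.27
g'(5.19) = 553.28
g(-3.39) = -276.42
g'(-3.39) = 246.11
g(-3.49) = -301.76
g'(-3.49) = 260.76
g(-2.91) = -174.14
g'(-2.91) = 181.65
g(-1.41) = -17.79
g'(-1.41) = 42.57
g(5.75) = 1287.20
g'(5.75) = 680.81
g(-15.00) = -23819.00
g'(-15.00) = 4753.00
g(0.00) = 1.00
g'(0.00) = -2.00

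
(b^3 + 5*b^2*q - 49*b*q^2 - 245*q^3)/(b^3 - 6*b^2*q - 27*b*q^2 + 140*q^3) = (-b - 7*q)/(-b + 4*q)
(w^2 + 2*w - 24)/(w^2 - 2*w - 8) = (w + 6)/(w + 2)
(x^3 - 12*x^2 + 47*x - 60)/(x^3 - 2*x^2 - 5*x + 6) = (x^2 - 9*x + 20)/(x^2 + x - 2)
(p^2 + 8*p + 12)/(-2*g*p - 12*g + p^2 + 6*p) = (p + 2)/(-2*g + p)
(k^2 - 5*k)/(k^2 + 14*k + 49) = k*(k - 5)/(k^2 + 14*k + 49)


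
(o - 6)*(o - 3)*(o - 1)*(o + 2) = o^4 - 8*o^3 + 7*o^2 + 36*o - 36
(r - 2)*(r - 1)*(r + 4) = r^3 + r^2 - 10*r + 8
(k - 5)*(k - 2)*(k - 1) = k^3 - 8*k^2 + 17*k - 10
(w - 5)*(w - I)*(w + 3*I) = w^3 - 5*w^2 + 2*I*w^2 + 3*w - 10*I*w - 15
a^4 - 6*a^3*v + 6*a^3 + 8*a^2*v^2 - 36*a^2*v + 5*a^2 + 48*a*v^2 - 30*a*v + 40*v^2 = (a + 1)*(a + 5)*(a - 4*v)*(a - 2*v)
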